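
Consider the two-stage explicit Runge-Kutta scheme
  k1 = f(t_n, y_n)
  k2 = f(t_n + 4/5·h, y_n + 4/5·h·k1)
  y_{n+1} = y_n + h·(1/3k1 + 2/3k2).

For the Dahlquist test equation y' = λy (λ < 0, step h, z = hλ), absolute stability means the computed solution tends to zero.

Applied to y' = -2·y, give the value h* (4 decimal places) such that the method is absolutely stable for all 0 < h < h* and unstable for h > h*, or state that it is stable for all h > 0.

(-1.8750,0); λ=-2 ⇒ h* = (15/8)/2 = 0.9375.

With y'=λy (z=hλ):
  k1=λy_n ⇒ h·k1=z·y_n;  k2=λ(1+4/5z)y_n ⇒ h·k2=z(1+4/5z)y_n
  y_{n+1}/y_n = 1 + 1/3z + 2/3z(1+4/5z) = 1 + z + 8/15z²
  so R(z) = 1 + z + 8/15z².

Need |R(x)|<1, x<0.
x=-0.43: |R|=0.6686
R=1: x+8/15x²=0 ⇒ x=−15/8=-1.8750; min R=1−1/(4·8/15)=0.5312>−1
Confirm numerically:
  x=-1.579: |R|=0.75073 <1
  x=-1.285: |R|=0.59565 <1
  x=-0.971: |R|=0.53185 <1
  x=-2.288: |R|=1.50397 >1
  x=-2.249: |R|=1.44860 >1
Interval (-1.8750, 0).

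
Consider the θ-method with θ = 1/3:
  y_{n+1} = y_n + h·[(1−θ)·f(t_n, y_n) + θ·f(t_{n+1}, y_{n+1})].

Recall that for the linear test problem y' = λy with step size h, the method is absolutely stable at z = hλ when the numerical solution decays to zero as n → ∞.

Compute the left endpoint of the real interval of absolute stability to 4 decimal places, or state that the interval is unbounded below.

On y'=λy, z=hλ:
  y_{n+1} = y_n + z·[2/3·y_n + 1/3·y_{n+1}] ⇒ (1 − 1/3z)y_{n+1} = (1 + 2/3z)y_n
  R(z) = (1 + 2/3z)/(1 − 1/3z).

Solve |R(x)|<1 on ℝ⁻.
x=-0.41: |R|=0.6393
R=−1: 1+2/3x = −1+1/3x ⇒ -1/3x=2 ⇒ x=2/(-1/3)=-6.0000
Confirm numerically:
  x=-5.577: |R|=0.95068 <1
  x=-5.297: |R|=0.91527 <1
  x=-4.373: |R|=0.77933 <1
  x=-4.041: |R|=0.72177 <1
  x=-6.531: |R|=1.05571 >1
  x=-6.054: |R|=1.00596 >1
Interval (-6.0000, 0).

z* = -6.0000.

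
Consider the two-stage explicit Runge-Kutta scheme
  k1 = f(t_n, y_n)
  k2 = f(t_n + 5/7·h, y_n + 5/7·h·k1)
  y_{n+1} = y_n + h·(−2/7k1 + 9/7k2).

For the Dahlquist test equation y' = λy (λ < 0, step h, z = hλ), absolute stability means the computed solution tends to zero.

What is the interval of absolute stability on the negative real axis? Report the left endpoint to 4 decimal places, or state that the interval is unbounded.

(-1.0889, 0).

Set f=λy, z=hλ:
  k1=λy_n ⇒ h·k1=z·y_n;  k2=λ(1+5/7z)y_n ⇒ h·k2=z(1+5/7z)y_n
  y_{n+1}/y_n = 1 − 2/7z + 9/7z(1+5/7z) = 1 + z + 45/49z²
  so R(z) = 1 + z + 45/49z².

Boundary: |R(x)|=1, x<0.
x=-1.42: |R|=1.4318
R=1: x+45/49x²=0 ⇒ x=−49/45=-1.0889; min R=1−1/(4·45/49)=0.7278>−1
Confirm numerically:
  x=-0.986: |R|=0.90683 <1
  x=-0.941: |R|=0.87220 <1
  x=-0.860: |R|=0.81922 <1
  x=-0.473: |R|=0.73247 <1
  x=-1.506: |R|=1.57689 >1
  x=-1.356: |R|=1.33264 >1
Interval (-1.0889, 0).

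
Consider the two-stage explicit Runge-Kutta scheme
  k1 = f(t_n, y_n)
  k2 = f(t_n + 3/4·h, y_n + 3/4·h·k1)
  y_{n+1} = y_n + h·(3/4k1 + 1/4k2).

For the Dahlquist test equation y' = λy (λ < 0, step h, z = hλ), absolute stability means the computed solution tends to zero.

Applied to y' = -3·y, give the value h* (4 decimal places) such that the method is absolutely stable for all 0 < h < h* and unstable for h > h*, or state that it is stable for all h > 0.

Set f=λy, z=hλ:
  k1=λy_n ⇒ h·k1=z·y_n;  k2=λ(1+3/4z)y_n ⇒ h·k2=z(1+3/4z)y_n
  y_{n+1}/y_n = 1 + 3/4z + 1/4z(1+3/4z) = 1 + z + 3/16z²
  so R(z) = 1 + z + 3/16z².

Find x<0 with |R(x)|<1.
x=-0.84: |R|=0.2923
R=1: x+3/16x²=0 ⇒ x=−16/3=-5.3333; min R=1−1/(4·3/16)=-0.3333>−1
Confirm numerically:
  x=-5.162: |R|=0.83417 <1
  x=-4.558: |R|=0.33738 <1
  x=-3.487: |R|=0.20716 <1
  x=-2.139: |R|=0.28113 <1
  x=-5.757: |R|=1.45732 >1
  x=-5.639: |R|=1.32319 >1
  x=-5.420: |R|=1.08807 >1
So |R|<1 on (-5.3333, 0).

(-5.3333,0); λ=-3 ⇒ h* = (16/3)/3 = 1.7778.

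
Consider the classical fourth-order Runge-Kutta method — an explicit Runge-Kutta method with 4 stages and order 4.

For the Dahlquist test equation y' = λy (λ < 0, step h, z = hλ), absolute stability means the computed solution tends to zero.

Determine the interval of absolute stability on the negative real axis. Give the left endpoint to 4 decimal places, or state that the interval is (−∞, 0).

On y'=λy, z=hλ:
  order 4, 4-stage ⇒ R(z)=1+z+z^2/2+z^3/6+z^4/24
  (e.g. R(-0.52)=0.59481, |R|=0.59481)

Need |R(x)|<1, x<0.
x=-0.52: |R|=0.5948
|R(-2.32)|=0.4971 |R(-2.16)|=0.4002 |R(-2.01)|=0.3367
Bisect:
  x_lo=-3.1491 |R|=1.7022  x_hi=-0.2397 |R|=0.7869
  mid=-1.69440 |R|=0.27377 →hi
  mid=-2.42177 |R|=0.57669 →hi
  mid=-2.78546 |R|=1.00025 →lo
  mid=-2.60361 |R|=0.75890 →hi
  mid=-2.69454 |R|=0.87157 →hi
  mid=-2.74000 |R|=0.93383 →hi
  mid=-2.76273 |R|=0.96651 →hi
  mid=-2.77409 |R|=0.98324 →hi
  mid=-2.77977 |R|=0.99171 →hi
  ...
  [-2.78546,-2.78528] ⇒ x*=-2.7853
So |R|<1 on (-2.7853, 0).

(-2.7853, 0).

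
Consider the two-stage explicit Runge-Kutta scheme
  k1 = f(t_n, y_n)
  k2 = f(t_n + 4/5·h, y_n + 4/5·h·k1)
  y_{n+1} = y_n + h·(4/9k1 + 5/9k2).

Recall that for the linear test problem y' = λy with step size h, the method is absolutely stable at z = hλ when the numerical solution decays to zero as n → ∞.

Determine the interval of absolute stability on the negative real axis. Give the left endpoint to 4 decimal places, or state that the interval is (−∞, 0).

Set f=λy, z=hλ:
  k1=λy_n ⇒ h·k1=z·y_n;  k2=λ(1+4/5z)y_n ⇒ h·k2=z(1+4/5z)y_n
  y_{n+1}/y_n = 1 + 4/9z + 5/9z(1+4/5z) = 1 + z + 4/9z²
  ⇒ R(z) = 1 + z + 4/9z².

Find x<0 with |R(x)|<1.
x=-1.01: |R|=0.4434
R=1: x+4/9x²=0 ⇒ x=−9/4=-2.2500; min R=1−1/(4·4/9)=0.4375>−1
Confirm numerically:
  x=-1.999: |R|=0.77700 <1
  x=-1.219: |R|=0.44143 <1
  x=-1.136: |R|=0.43755 <1
  x=-0.944: |R|=0.45206 <1
  x=-2.543: |R|=1.33116 >1
  x=-2.513: |R|=1.29374 >1
So |R|<1 on (-2.2500, 0).

z∈(-2.2500,0).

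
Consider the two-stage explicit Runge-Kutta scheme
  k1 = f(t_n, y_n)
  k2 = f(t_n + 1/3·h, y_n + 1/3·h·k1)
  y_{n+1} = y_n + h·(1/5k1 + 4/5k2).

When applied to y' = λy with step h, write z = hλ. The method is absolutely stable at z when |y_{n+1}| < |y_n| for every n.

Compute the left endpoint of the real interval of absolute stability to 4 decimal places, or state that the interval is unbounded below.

z* = -3.7500.

On y'=λy, z=hλ:
  k1=λy_n ⇒ h·k1=z·y_n;  k2=λ(1+1/3z)y_n ⇒ h·k2=z(1+1/3z)y_n
  y_{n+1}/y_n = 1 + 1/5z + 4/5z(1+1/3z) = 1 + z + 4/15z²
  ⇒ R(z) = 1 + z + 4/15z².

Find x<0 with |R(x)|<1.
x=-1.18: |R|=0.1913
R=1: x+4/15x²=0 ⇒ x=−15/4=-3.7500; min R=1−1/(4·4/15)=0.0625>−1
Confirm numerically:
  x=-3.077: |R|=0.44778 <1
  x=-2.842: |R|=0.31186 <1
  x=-2.237: |R|=0.09745 <1
  x=-4.149: |R|=1.44145 >1
  x=-4.067: |R|=1.34380 >1
  x=-3.824: |R|=1.07546 >1
So |R|<1 on (-3.7500, 0).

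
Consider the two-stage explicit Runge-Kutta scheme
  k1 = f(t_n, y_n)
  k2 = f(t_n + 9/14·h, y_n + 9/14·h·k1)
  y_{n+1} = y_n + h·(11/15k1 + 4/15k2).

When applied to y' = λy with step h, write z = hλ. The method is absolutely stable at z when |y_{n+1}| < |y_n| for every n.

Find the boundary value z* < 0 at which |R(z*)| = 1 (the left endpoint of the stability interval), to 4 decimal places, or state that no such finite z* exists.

z* = -5.8333.

Set f=λy, z=hλ:
  k1=λy_n ⇒ h·k1=z·y_n;  k2=λ(1+9/14z)y_n ⇒ h·k2=z(1+9/14z)y_n
  y_{n+1}/y_n = 1 + 11/15z + 4/15z(1+9/14z) = 1 + z + 6/35z²
  so R(z) = 1 + z + 6/35z².

Find x<0 with |R(x)|<1.
x=-1.32: |R|=0.0213
R=1: x+6/35x²=0 ⇒ x=−35/6=-5.8333; min R=1−1/(4·6/35)=-0.4583>−1
Confirm numerically:
  x=-5.529: |R|=0.71154 <1
  x=-4.758: |R|=0.12290 <1
  x=-3.418: |R|=0.41525 <1
  x=-3.297: |R|=0.43354 <1
  x=-6.075: |R|=1.25168 >1
  x=-6.042: |R|=1.21613 >1
Stable set (-5.8333, 0).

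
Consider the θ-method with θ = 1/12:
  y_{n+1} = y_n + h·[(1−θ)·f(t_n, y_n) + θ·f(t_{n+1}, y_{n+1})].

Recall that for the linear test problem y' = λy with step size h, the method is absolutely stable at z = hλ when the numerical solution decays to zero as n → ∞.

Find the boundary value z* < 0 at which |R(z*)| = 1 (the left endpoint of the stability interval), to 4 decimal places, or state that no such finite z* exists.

Test eqn y'=λy, z=hλ:
  y_{n+1} = y_n + z·[11/12·y_n + 1/12·y_{n+1}] ⇒ (1 − 1/12z)y_{n+1} = (1 + 11/12z)y_n
  R(z) = (1 + 11/12z)/(1 − 1/12z).

Find x<0 with |R(x)|<1.
x=-1.42: |R|=0.2697
R=−1: 1+11/12x = −1+1/12x ⇒ -5/6x=2 ⇒ x=2/(-5/6)=-2.4000
Confirm numerically:
  x=-2.294: |R|=0.92584 <1
  x=-2.106: |R|=0.79158 <1
  x=-2.000: |R|=0.71429 <1
  x=-2.985: |R|=1.39039 >1
  x=-2.975: |R|=1.38397 >1
So |R|<1 on (-2.4000, 0).

z* = -2.4000.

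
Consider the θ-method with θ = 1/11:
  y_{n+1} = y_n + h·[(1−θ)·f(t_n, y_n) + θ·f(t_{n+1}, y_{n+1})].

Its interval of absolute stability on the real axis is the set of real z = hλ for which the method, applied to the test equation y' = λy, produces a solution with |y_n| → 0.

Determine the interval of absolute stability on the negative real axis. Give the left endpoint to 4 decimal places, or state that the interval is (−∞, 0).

Set f=λy, z=hλ:
  y_{n+1} = y_n + z·[10/11·y_n + 1/11·y_{n+1}] ⇒ (1 − 1/11z)y_{n+1} = (1 + 10/11z)y_n
  ⇒ R(z) = (1 + 10/11z)/(1 − 1/11z).

Boundary: |R(x)|=1, x<0.
x=-1.39: |R|=0.2341
R=−1: 1+10/11x = −1+1/11x ⇒ -9/11x=2 ⇒ x=2/(-9/11)=-2.4444
Confirm numerically:
  x=-2.227: |R|=0.85205 <1
  x=-2.118: |R|=0.77603 <1
  x=-2.067: |R|=0.74003 <1
  x=-2.878: |R|=1.28116 >1
  x=-2.839: |R|=1.25659 >1
  x=-2.548: |R|=1.06879 >1
Interval (-2.4444, 0).

z∈(-2.4444,0).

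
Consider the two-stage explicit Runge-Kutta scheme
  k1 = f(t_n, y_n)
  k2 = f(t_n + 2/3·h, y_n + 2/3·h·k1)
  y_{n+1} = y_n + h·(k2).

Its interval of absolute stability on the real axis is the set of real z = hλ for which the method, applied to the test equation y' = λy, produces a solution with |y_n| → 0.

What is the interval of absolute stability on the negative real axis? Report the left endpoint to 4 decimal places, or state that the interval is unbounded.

Set f=λy, z=hλ:
  k1=λy_n ⇒ h·k1=z·y_n;  k2=λ(1+2/3z)y_n ⇒ h·k2=z(1+2/3z)y_n
  y_{n+1}/y_n = 1 + z(1+2/3z) = 1 + z + 2/3z²
  R(z) = 1 + z + 2/3z².

Need |R(x)|<1, x<0.
x=-0.53: |R|=0.6573
R=1: x+2/3x²=0 ⇒ x=−3/2=-1.5000; min R=1−1/(4·2/3)=0.6250>−1
Confirm numerically:
  x=-1.396: |R|=0.90321 <1
  x=-1.320: |R|=0.84160 <1
  x=-0.770: |R|=0.62527 <1
  x=-1.804: |R|=1.36561 >1
  x=-1.756: |R|=1.29969 >1
  x=-1.723: |R|=1.25615 >1
So |R|<1 on (-1.5000, 0).

(-1.5000, 0).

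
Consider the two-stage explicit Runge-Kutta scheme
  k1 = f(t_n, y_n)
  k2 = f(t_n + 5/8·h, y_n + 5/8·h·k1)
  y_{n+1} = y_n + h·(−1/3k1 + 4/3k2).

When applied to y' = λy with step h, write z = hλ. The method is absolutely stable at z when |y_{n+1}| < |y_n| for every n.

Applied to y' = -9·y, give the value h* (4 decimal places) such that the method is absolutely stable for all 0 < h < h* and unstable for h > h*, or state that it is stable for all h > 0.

(-1.2000,0); λ=-9 ⇒ h* = (6/5)/9 = 0.1333.

With y'=λy (z=hλ):
  k1=λy_n ⇒ h·k1=z·y_n;  k2=λ(1+5/8z)y_n ⇒ h·k2=z(1+5/8z)y_n
  y_{n+1}/y_n = 1 − 1/3z + 4/3z(1+5/8z) = 1 + z + 5/6z²
  Hence R(z) = 1 + z + 5/6z².

Need |R(x)|<1, x<0.
x=-0.79: |R|=0.7301
R=1: x+5/6x²=0 ⇒ x=−6/5=-1.2000; min R=1−1/(4·5/6)=0.7000>−1
Confirm numerically:
  x=-1.027: |R|=0.85194 <1
  x=-0.726: |R|=0.71323 <1
  x=-0.663: |R|=0.70331 <1
  x=-0.494: |R|=0.70936 <1
  x=-1.738: |R|=1.77920 >1
  x=-1.433: |R|=1.27824 >1
  x=-1.223: |R|=1.02344 >1
Interval (-1.2000, 0).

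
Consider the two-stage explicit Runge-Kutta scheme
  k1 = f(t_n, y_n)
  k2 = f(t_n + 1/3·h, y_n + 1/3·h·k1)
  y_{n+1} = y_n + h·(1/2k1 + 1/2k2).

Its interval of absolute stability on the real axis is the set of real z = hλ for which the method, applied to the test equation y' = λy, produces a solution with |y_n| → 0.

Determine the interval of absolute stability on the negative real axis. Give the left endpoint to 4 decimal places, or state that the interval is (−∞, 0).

On y'=λy, z=hλ:
  k1=λy_n ⇒ h·k1=z·y_n;  k2=λ(1+1/3z)y_n ⇒ h·k2=z(1+1/3z)y_n
  y_{n+1}/y_n = 1 + 1/2z + 1/2z(1+1/3z) = 1 + z + 1/6z²
  R(z) = 1 + z + 1/6z².

Need |R(x)|<1, x<0.
x=-1.08: |R|=0.1144
R=1: x+1/6x²=0 ⇒ x=−6=-6.0000; min R=1−1/(4·1/6)=-0.5000>−1
Confirm numerically:
  x=-4.807: |R|=0.04421 <1
  x=-3.756: |R|=0.40474 <1
  x=-2.711: |R|=0.48608 <1
  x=-6.551: |R|=1.60160 >1
  x=-6.197: |R|=1.20347 >1
Interval (-6.0000, 0).

z∈(-6.0000,0).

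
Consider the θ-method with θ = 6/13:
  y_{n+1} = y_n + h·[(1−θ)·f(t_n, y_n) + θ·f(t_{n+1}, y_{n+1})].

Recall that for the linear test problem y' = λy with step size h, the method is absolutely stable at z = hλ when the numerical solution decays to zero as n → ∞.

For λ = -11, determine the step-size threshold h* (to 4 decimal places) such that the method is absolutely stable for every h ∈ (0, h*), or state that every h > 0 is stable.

(-26.0000,0); λ=-11 ⇒ h* = (26)/11 = 2.3636.

With y'=λy (z=hλ):
  y_{n+1} = y_n + z·[7/13·y_n + 6/13·y_{n+1}] ⇒ (1 − 6/13z)y_{n+1} = (1 + 7/13z)y_n
  R(z) = (1 + 7/13z)/(1 − 6/13z).

Solve |R(x)|<1 on ℝ⁻.
x=-0.4: |R|=0.6623
R=−1: 1+7/13x = −1+6/13x ⇒ -1/13x=2 ⇒ x=2/(-1/13)=-26.0000
Confirm numerically:
  x=-20.788: |R|=0.96216 <1
  x=-20.679: |R|=0.96118 <1
  x=-14.981: |R|=0.89290 <1
  x=-11.774: |R|=0.82992 <1
  x=-26.397: |R|=1.00232 >1
  x=-26.145: |R|=1.00085 >1
Stable set (-26.0000, 0).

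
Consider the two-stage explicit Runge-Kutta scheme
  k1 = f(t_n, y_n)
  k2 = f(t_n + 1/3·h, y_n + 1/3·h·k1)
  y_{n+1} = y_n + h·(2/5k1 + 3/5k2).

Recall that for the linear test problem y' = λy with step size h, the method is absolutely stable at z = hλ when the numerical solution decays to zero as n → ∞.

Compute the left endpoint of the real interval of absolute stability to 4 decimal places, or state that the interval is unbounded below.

With y'=λy (z=hλ):
  k1=λy_n ⇒ h·k1=z·y_n;  k2=λ(1+1/3z)y_n ⇒ h·k2=z(1+1/3z)y_n
  y_{n+1}/y_n = 1 + 2/5z + 3/5z(1+1/3z) = 1 + z + 1/5z²
  Hence R(z) = 1 + z + 1/5z².

Boundary: |R(x)|=1, x<0.
x=-0.63: |R|=0.4494
R=1: x+1/5x²=0 ⇒ x=−5=-5.0000; min R=1−1/(4·1/5)=-0.2500>−1
Confirm numerically:
  x=-4.023: |R|=0.21391 <1
  x=-3.880: |R|=0.13088 <1
  x=-2.107: |R|=0.21911 <1
  x=-5.399: |R|=1.43084 >1
  x=-5.378: |R|=1.40658 >1
  x=-5.095: |R|=1.09680 >1
Interval (-5.0000, 0).

left endpoint -5.0000.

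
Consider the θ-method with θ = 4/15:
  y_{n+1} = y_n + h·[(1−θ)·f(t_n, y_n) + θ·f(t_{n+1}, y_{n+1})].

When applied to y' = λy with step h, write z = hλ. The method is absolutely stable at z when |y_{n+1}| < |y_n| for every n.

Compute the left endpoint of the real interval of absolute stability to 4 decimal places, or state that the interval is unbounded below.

z* = -4.2857.

On y'=λy, z=hλ:
  y_{n+1} = y_n + z·[11/15·y_n + 4/15·y_{n+1}] ⇒ (1 − 4/15z)y_{n+1} = (1 + 11/15z)y_n
  R(z) = (1 + 11/15z)/(1 − 4/15z).

Need |R(x)|<1, x<0.
x=-1.02: |R|=0.1981
R=−1: 1+11/15x = −1+4/15x ⇒ -7/15x=2 ⇒ x=2/(-7/15)=-4.2857
Confirm numerically:
  x=-3.585: |R|=0.83282 <1
  x=-3.036: |R|=0.67772 <1
  x=-2.376: |R|=0.45446 <1
  x=-4.782: |R|=1.10179 >1
  x=-4.717: |R|=1.08914 >1
  x=-4.333: |R|=1.01024 >1
So |R|<1 on (-4.2857, 0).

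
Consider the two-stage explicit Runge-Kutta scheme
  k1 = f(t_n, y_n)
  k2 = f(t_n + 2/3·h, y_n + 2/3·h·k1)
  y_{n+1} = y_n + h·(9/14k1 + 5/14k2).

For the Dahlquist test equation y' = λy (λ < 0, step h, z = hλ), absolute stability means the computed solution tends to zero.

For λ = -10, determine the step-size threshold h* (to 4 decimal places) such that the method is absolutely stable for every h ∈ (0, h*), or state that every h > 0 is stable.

(-4.2000,0); λ=-10 ⇒ h* = (21/5)/10 = 0.4200.

Test eqn y'=λy, z=hλ:
  k1=λy_n ⇒ h·k1=z·y_n;  k2=λ(1+2/3z)y_n ⇒ h·k2=z(1+2/3z)y_n
  y_{n+1}/y_n = 1 + 9/14z + 5/14z(1+2/3z) = 1 + z + 5/21z²
  ⇒ R(z) = 1 + z + 5/21z².

Need |R(x)|<1, x<0.
x=-1.36: |R|=0.0804
R=1: x+5/21x²=0 ⇒ x=−21/5=-4.2000; min R=1−1/(4·5/21)=-0.0500>−1
Confirm numerically:
  x=-4.138: |R|=0.93892 <1
  x=-3.435: |R|=0.37434 <1
  x=-3.432: |R|=0.37243 <1
  x=-2.416: |R|=0.02622 <1
  x=-4.783: |R|=1.66393 >1
  x=-4.301: |R|=1.10343 >1
Stable set (-4.2000, 0).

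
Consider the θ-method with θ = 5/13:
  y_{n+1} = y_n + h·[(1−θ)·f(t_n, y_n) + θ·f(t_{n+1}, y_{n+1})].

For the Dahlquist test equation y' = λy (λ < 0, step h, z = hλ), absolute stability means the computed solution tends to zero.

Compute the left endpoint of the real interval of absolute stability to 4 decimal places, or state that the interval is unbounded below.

z* = -8.6667.

With y'=λy (z=hλ):
  y_{n+1} = y_n + z·[8/13·y_n + 5/13·y_{n+1}] ⇒ (1 − 5/13z)y_{n+1} = (1 + 8/13z)y_n
  R(z) = (1 + 8/13z)/(1 − 5/13z).

Find x<0 with |R(x)|<1.
x=-0.87: |R|=0.3481
R=−1: 1+8/13x = −1+5/13x ⇒ -3/13x=2 ⇒ x=2/(-3/13)=-8.6667
Confirm numerically:
  x=-6.849: |R|=0.88458 <1
  x=-6.566: |R|=0.86249 <1
  x=-5.859: |R|=0.80085 <1
  x=-3.872: |R|=0.55550 <1
  x=-9.046: |R|=1.01954 >1
  x=-8.974: |R|=1.01593 >1
So |R|<1 on (-8.6667, 0).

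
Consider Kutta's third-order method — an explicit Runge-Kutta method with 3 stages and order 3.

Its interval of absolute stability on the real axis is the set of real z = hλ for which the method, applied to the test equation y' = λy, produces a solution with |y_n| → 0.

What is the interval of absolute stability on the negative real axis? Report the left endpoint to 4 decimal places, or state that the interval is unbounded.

On y'=λy, z=hλ:
  order 3, 3-stage ⇒ R(z)=1+z+z^2/2+z^3/6
  (e.g. R(-0.84)=0.41402, |R|=0.41402)

Boundary: |R(x)|=1, x<0.
x=-0.84: |R|=0.4140
|R(-2.17)|=0.5186 |R(-2.06)|=0.3952 |R(-0.84)|=0.4140
Bisect:
  x_lo=-3.2807 |R|=2.7842  x_hi=-0.2283 |R|=0.7958
  mid=-1.75448 |R|=0.11549 →hi
  mid=-2.51758 |R|=1.00796 →lo
  mid=-2.13603 |R|=0.47903 →hi
  mid=-2.32680 |R|=0.71935 →hi
  mid=-2.42219 |R|=0.85719 →hi
  mid=-2.46988 |R|=0.93090 →hi
  mid=-2.49373 |R|=0.96901 →hi
  ...
  [-2.51292,-2.51273] ⇒ x*=-2.5127
Stable set (-2.5127, 0).

z∈(-2.5127,0).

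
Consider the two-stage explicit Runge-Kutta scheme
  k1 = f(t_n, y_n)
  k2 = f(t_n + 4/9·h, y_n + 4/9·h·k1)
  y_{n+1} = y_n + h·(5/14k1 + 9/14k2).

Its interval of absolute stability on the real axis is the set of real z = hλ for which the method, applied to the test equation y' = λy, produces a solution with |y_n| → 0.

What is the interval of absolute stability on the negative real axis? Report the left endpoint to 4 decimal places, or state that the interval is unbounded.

z∈(-3.5000,0).

With y'=λy (z=hλ):
  k1=λy_n ⇒ h·k1=z·y_n;  k2=λ(1+4/9z)y_n ⇒ h·k2=z(1+4/9z)y_n
  y_{n+1}/y_n = 1 + 5/14z + 9/14z(1+4/9z) = 1 + z + 2/7z²
  Hence R(z) = 1 + z + 2/7z².

Find x<0 with |R(x)|<1.
x=-0.71: |R|=0.4340
R=1: x+2/7x²=0 ⇒ x=−7/2=-3.5000; min R=1−1/(4·2/7)=0.1250>−1
Confirm numerically:
  x=-3.385: |R|=0.88878 <1
  x=-2.881: |R|=0.49047 <1
  x=-2.366: |R|=0.23342 <1
  x=-2.308: |R|=0.21396 <1
  x=-4.040: |R|=1.62331 >1
  x=-3.975: |R|=1.53946 >1
Stable set (-3.5000, 0).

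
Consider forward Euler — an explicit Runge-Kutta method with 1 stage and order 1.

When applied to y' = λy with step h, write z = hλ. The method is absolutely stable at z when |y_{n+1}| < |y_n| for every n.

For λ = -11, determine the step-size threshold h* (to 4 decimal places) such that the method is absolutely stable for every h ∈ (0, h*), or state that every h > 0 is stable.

With y'=λy (z=hλ):
  order 1, 1-stage ⇒ R(z)=1+z
  (e.g. R(-1.17)=-0.17000, |R|=0.17000)

Solve |R(x)|<1 on ℝ⁻.
x=-1.17: |R|=0.1700
|R(-1.14)|=0.1400 |R(-1.1)|=0.1000 |R(-1.03)|=0.0300
Bisect:
  x_lo=-2.8899 |R|=1.8899  x_hi=-0.2451 |R|=0.7549
  mid=-1.56746 |R|=0.56746 →hi
  mid=-2.22866 |R|=1.22866 →lo
  mid=-1.89806 |R|=0.89806 →hi
  mid=-2.06336 |R|=1.06336 →lo
  mid=-1.98071 |R|=0.98071 →hi
  mid=-2.02203 |R|=1.02203 →lo
  mid=-2.00137 |R|=1.00137 →lo
  mid=-1.99104 |R|=0.99104 →hi
  ...
  [-2.00008,-1.99992] ⇒ x*=-2.0000
Interval (-2.0000, 0).

(-2.0000,0); λ=-11 ⇒ h* = 0.1818.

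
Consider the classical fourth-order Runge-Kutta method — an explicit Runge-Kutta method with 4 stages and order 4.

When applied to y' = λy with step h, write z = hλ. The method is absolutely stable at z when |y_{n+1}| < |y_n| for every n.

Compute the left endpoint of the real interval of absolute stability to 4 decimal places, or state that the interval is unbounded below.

Set f=λy, z=hλ:
  order 4, 4-stage ⇒ R(z)=1+z+z^2/2+z^3/6+z^4/24
  (e.g. R(-0.57)=0.56598, |R|=0.56598)

Find x<0 with |R(x)|<1.
x=-0.57: |R|=0.5660
|R(-3.13)|=1.6569 |R(-2.34)|=0.5116 |R(-1.86)|=0.2960
Bisect:
  x_lo=-3.3166 |R|=2.1445  x_hi=-0.3842 |R|=0.6811
  mid=-1.85038 |R|=0.29412 →hi
  mid=-2.58349 |R|=0.73600 →hi
  mid=-2.95004 |R|=1.27816 →lo
  mid=-2.76676 |R|=0.97242 →hi
  mid=-2.85840 |R|=1.11594 →lo
  mid=-2.81258 |R|=1.04193 →lo
  mid=-2.78967 |R|=1.00662 →lo
  mid=-2.77822 |R|=0.98938 →hi
  mid=-2.78395 |R|=0.99797 →hi
  ...
  [-2.78538,-2.78520] ⇒ x*=-2.7853
So |R|<1 on (-2.7853, 0).

z* = -2.7853.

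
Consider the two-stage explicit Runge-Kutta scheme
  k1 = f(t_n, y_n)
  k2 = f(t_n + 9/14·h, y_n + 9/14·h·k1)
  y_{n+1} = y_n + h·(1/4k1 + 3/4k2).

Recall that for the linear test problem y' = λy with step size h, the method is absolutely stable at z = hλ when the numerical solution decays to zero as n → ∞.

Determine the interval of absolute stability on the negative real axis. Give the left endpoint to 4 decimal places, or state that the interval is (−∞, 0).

z∈(-2.0741,0).

Test eqn y'=λy, z=hλ:
  k1=λy_n ⇒ h·k1=z·y_n;  k2=λ(1+9/14z)y_n ⇒ h·k2=z(1+9/14z)y_n
  y_{n+1}/y_n = 1 + 1/4z + 3/4z(1+9/14z) = 1 + z + 27/56z²
  ⇒ R(z) = 1 + z + 27/56z².

Solve |R(x)|<1 on ℝ⁻.
x=-0.59: |R|=0.5778
R=1: x+27/56x²=0 ⇒ x=−56/27=-2.0741; min R=1−1/(4·27/56)=0.4815>−1
Confirm numerically:
  x=-1.793: |R|=0.75702 <1
  x=-0.890: |R|=0.49191 <1
  x=-0.847: |R|=0.49889 <1
  x=-2.468: |R|=1.46874 >1
  x=-2.253: |R|=1.19436 >1
Interval (-2.0741, 0).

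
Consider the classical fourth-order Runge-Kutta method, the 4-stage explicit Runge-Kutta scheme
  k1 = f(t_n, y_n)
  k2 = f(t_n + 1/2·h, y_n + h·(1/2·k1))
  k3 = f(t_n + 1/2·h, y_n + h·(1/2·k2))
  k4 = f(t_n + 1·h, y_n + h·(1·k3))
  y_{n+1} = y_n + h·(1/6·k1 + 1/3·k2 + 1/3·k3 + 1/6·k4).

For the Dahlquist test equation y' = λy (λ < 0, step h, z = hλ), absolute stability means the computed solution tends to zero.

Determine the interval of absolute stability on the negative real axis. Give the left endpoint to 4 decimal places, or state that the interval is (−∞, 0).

z∈(-2.7853,0).

With y'=λy (z=hλ):
  order 4, 4-stage ⇒ R(z)=1+z+z^2/2+z^3/6+z^4/24
  (e.g. R(-0.76)=0.46954, |R|=0.46954)

Need |R(x)|<1, x<0.
x=-0.76: |R|=0.4695
|R(-2.14)|=0.3903 |R(-1.1)|=0.3442 |R(-0.7)|=0.4978
Bisect:
  x_lo=-3.6219 |R|=3.1887  x_hi=-0.2283 |R|=0.7959
  mid=-1.92510 |R|=0.31110 →hi
  mid=-2.77351 |R|=0.98238 →hi
  mid=-3.19772 |R|=1.82194 →lo
  mid=-2.98561 |R|=1.34648 →lo
  mid=-2.87956 |R|=1.15168 →lo
  mid=-2.82654 |R|=1.06398 →lo
  mid=-2.80002 |R|=1.02244 →lo
  mid=-2.78677 |R|=1.00222 →lo
  ...
  [-2.78532,-2.78511] ⇒ x*=-2.7853
So |R|<1 on (-2.7853, 0).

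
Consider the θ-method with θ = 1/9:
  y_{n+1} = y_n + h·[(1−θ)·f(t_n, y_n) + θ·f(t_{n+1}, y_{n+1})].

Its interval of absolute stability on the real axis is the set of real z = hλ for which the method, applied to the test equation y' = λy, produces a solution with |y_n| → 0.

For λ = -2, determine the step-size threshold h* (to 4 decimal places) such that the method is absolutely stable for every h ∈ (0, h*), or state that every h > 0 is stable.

(-2.5714,0); λ=-2 ⇒ h* = (18/7)/2 = 1.2857.

With y'=λy (z=hλ):
  y_{n+1} = y_n + z·[8/9·y_n + 1/9·y_{n+1}] ⇒ (1 − 1/9z)y_{n+1} = (1 + 8/9z)y_n
  Hence R(z) = (1 + 8/9z)/(1 − 1/9z).

Find x<0 with |R(x)|<1.
x=-0.7: |R|=0.3505
R=−1: 1+8/9x = −1+1/9x ⇒ -7/9x=2 ⇒ x=2/(-7/9)=-2.5714
Confirm numerically:
  x=-2.491: |R|=0.95101 <1
  x=-2.067: |R|=0.68094 <1
  x=-1.685: |R|=0.41928 <1
  x=-3.027: |R|=1.26515 >1
  x=-2.706: |R|=1.08047 >1
Stable set (-2.5714, 0).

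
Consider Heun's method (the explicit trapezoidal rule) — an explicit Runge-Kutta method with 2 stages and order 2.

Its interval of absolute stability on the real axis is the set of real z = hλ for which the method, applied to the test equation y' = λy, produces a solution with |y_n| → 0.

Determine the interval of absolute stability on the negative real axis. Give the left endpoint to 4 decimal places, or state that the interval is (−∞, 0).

z∈(-2.0000,0).

Set f=λy, z=hλ:
  order 2, 2-stage ⇒ R(z)=1+z+z^2/2
  (e.g. R(-0.42)=0.66820, |R|=0.66820)

Need |R(x)|<1, x<0.
x=-0.42: |R|=0.6682
|R(-2.24)|=1.2688 |R(-2.22)|=1.2442 |R(-1)|=0.5000
Bisect:
  x_lo=-2.8930 |R|=2.2918  x_hi=-0.3589 |R|=0.7055
  mid=-1.62599 |R|=0.69593 →hi
  mid=-2.25951 |R|=1.29318 →lo
  mid=-1.94275 |R|=0.94439 →hi
  mid=-2.10113 |R|=1.10624 →lo
  mid=-2.02194 |R|=1.02218 →lo
  mid=-1.98234 |R|=0.98250 →hi
  mid=-2.00214 |R|=1.00214 →lo
  mid=-1.99224 |R|=0.99227 →hi
  mid=-1.99719 |R|=0.99720 →hi
  ...
  [-2.00013,-1.99998] ⇒ x*=-2.0000
Stable set (-2.0000, 0).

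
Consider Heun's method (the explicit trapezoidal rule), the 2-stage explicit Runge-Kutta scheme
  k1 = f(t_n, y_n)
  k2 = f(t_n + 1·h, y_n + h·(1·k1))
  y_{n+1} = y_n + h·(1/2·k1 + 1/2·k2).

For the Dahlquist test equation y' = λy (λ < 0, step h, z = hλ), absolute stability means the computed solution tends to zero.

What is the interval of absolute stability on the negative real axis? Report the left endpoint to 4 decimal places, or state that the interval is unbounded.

Set f=λy, z=hλ:
  order 2, 2-stage ⇒ R(z)=1+z+z^2/2
  (e.g. R(-0.79)=0.52205, |R|=0.52205)

Find x<0 with |R(x)|<1.
x=-0.79: |R|=0.5221
|R(-2.16)|=1.1728 |R(-2.01)|=1.0100 |R(-1.59)|=0.6741
Bisect:
  x_lo=-2.7654 |R|=2.0584  x_hi=-0.3546 |R|=0.7083
  mid=-1.56001 |R|=0.65681 →hi
  mid=-2.16273 |R|=1.17597 →lo
  mid=-1.86137 |R|=0.87098 →hi
  mid=-2.01205 |R|=1.01212 →lo
  mid=-1.93671 |R|=0.93871 →hi
  mid=-1.97438 |R|=0.97471 →hi
  mid=-1.99321 |R|=0.99324 →hi
  mid=-2.00263 |R|=1.00263 →lo
  ...
  [-2.00013,-1.99998] ⇒ x*=-2.0000
Interval (-2.0000, 0).

(-2.0000, 0).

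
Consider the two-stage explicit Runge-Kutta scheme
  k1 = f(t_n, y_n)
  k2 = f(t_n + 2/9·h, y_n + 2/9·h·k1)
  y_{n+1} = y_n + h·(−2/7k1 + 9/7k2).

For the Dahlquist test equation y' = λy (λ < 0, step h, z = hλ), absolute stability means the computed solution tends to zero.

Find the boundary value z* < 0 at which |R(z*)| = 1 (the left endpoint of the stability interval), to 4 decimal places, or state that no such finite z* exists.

z* = -3.5000.

With y'=λy (z=hλ):
  k1=λy_n ⇒ h·k1=z·y_n;  k2=λ(1+2/9z)y_n ⇒ h·k2=z(1+2/9z)y_n
  y_{n+1}/y_n = 1 − 2/7z + 9/7z(1+2/9z) = 1 + z + 2/7z²
  Hence R(z) = 1 + z + 2/7z².

Boundary: |R(x)|=1, x<0.
x=-1.09: |R|=0.2495
R=1: x+2/7x²=0 ⇒ x=−7/2=-3.5000; min R=1−1/(4·2/7)=0.1250>−1
Confirm numerically:
  x=-2.708: |R|=0.38722 <1
  x=-2.560: |R|=0.31246 <1
  x=-2.430: |R|=0.25711 <1
  x=-2.070: |R|=0.15426 <1
  x=-4.004: |R|=1.57658 >1
  x=-3.878: |R|=1.41882 >1
  x=-3.802: |R|=1.32806 >1
So |R|<1 on (-3.5000, 0).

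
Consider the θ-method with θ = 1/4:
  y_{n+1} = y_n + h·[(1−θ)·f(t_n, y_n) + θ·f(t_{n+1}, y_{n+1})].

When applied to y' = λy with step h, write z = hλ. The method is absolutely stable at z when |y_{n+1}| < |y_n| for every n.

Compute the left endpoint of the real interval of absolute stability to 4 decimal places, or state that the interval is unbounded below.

Test eqn y'=λy, z=hλ:
  y_{n+1} = y_n + z·[3/4·y_n + 1/4·y_{n+1}] ⇒ (1 − 1/4z)y_{n+1} = (1 + 3/4z)y_n
  so R(z) = (1 + 3/4z)/(1 − 1/4z).

Need |R(x)|<1, x<0.
x=-1.24: |R|=0.0534
R=−1: 1+3/4x = −1+1/4x ⇒ -1/2x=2 ⇒ x=2/(-1/2)=-4.0000
Confirm numerically:
  x=-3.260: |R|=0.79614 <1
  x=-3.153: |R|=0.76318 <1
  x=-2.944: |R|=0.69585 <1
  x=-2.275: |R|=0.45020 <1
  x=-4.600: |R|=1.13953 >1
  x=-4.265: |R|=1.06413 >1
  x=-4.186: |R|=1.04544 >1
Stable set (-4.0000, 0).

z* = -4.0000.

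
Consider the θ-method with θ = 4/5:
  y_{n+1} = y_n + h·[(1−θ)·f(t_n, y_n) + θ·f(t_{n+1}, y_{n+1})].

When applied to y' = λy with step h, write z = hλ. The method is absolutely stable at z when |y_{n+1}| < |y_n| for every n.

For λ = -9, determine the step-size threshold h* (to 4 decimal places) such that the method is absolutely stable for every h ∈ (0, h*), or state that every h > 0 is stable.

(−∞, 0) — no finite endpoint. Any h>0 works for λ=-9.

Set f=λy, z=hλ:
  y_{n+1} = y_n + z·[1/5·y_n + 4/5·y_{n+1}] ⇒ (1 − 4/5z)y_{n+1} = (1 + 1/5z)y_n
  so R(z) = (1 + 1/5z)/(1 − 4/5z).

Need |R(x)|<1, x<0.
x=-0.91: |R|=0.4734
x=-2: |R|=0.2308
x=-10: |R|=0.1111
x=-100: |R|=0.2346
θ=4/5≥1/2 ⇒ |1+1/5x|<|1−4/5x| ∀x<0 ⇒ stable on all of ℝ⁻.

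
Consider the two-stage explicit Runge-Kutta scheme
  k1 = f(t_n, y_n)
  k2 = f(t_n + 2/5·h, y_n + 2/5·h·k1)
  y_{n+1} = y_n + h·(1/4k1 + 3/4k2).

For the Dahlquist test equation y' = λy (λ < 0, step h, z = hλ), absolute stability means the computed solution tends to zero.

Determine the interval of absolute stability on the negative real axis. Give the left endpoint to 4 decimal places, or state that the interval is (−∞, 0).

On y'=λy, z=hλ:
  k1=λy_n ⇒ h·k1=z·y_n;  k2=λ(1+2/5z)y_n ⇒ h·k2=z(1+2/5z)y_n
  y_{n+1}/y_n = 1 + 1/4z + 3/4z(1+2/5z) = 1 + z + 3/10z²
  Hence R(z) = 1 + z + 3/10z².

Solve |R(x)|<1 on ℝ⁻.
x=-0.92: |R|=0.3339
R=1: x+3/10x²=0 ⇒ x=−10/3=-3.3333; min R=1−1/(4·3/10)=0.1667>−1
Confirm numerically:
  x=-3.149: |R|=0.82586 <1
  x=-2.693: |R|=0.48267 <1
  x=-2.464: |R|=0.35739 <1
  x=-1.863: |R|=0.17823 <1
  x=-3.707: |R|=1.41555 >1
  x=-3.514: |R|=1.19046 >1
So |R|<1 on (-3.3333, 0).

(-3.3333, 0).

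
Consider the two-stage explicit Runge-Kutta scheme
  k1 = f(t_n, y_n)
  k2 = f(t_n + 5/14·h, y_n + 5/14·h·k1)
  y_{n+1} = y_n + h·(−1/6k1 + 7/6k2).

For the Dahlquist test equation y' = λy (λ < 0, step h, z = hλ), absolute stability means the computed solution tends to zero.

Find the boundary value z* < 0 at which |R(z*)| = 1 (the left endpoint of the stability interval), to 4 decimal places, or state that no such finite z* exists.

On y'=λy, z=hλ:
  k1=λy_n ⇒ h·k1=z·y_n;  k2=λ(1+5/14z)y_n ⇒ h·k2=z(1+5/14z)y_n
  y_{n+1}/y_n = 1 − 1/6z + 7/6z(1+5/14z) = 1 + z + 5/12z²
  R(z) = 1 + z + 5/12z².

Find x<0 with |R(x)|<1.
x=-0.49: |R|=0.6100
R=1: x+5/12x²=0 ⇒ x=−12/5=-2.4000; min R=1−1/(4·5/12)=0.4000>−1
Confirm numerically:
  x=-2.179: |R|=0.79935 <1
  x=-2.032: |R|=0.68843 <1
  x=-1.297: |R|=0.40392 <1
  x=-2.951: |R|=1.67750 >1
  x=-2.663: |R|=1.29182 >1
Stable set (-2.4000, 0).

z* = -2.4000.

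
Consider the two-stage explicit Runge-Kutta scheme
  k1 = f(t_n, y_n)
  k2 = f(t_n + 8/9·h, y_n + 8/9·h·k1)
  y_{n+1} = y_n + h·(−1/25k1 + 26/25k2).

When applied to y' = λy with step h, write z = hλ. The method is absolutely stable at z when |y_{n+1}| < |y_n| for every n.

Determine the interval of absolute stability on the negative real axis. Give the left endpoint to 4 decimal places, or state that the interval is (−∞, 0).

(-1.0817, 0).

With y'=λy (z=hλ):
  k1=λy_n ⇒ h·k1=z·y_n;  k2=λ(1+8/9z)y_n ⇒ h·k2=z(1+8/9z)y_n
  y_{n+1}/y_n = 1 − 1/25z + 26/25z(1+8/9z) = 1 + z + 208/225z²
  ⇒ R(z) = 1 + z + 208/225z².

Solve |R(x)|<1 on ℝ⁻.
x=-1.61: |R|=1.7863
R=1: x+208/225x²=0 ⇒ x=−225/208=-1.0817; min R=1−1/(4·208/225)=0.7296>−1
Confirm numerically:
  x=-0.816: |R|=0.79955 <1
  x=-0.677: |R|=0.74670 <1
  x=-0.645: |R|=0.73959 <1
  x=-0.442: |R|=0.73860 <1
  x=-1.413: |R|=1.43272 >1
  x=-1.253: |R|=1.19839 >1
  x=-1.178: |R|=1.10484 >1
So |R|<1 on (-1.0817, 0).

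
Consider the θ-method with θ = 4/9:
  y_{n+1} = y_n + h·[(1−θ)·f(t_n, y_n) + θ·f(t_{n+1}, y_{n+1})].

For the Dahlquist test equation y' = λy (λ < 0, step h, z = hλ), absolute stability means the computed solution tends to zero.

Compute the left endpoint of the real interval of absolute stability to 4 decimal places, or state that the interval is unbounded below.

z* = -18.0000.

With y'=λy (z=hλ):
  y_{n+1} = y_n + z·[5/9·y_n + 4/9·y_{n+1}] ⇒ (1 − 4/9z)y_{n+1} = (1 + 5/9z)y_n
  ⇒ R(z) = (1 + 5/9z)/(1 − 4/9z).

Find x<0 with |R(x)|<1.
x=-1.47: |R|=0.1109
R=−1: 1+5/9x = −1+4/9x ⇒ -1/9x=2 ⇒ x=2/(-1/9)=-18.0000
Confirm numerically:
  x=-15.757: |R|=0.96886 <1
  x=-15.099: |R|=0.95820 <1
  x=-13.601: |R|=0.93062 <1
  x=-13.522: |R|=0.92902 <1
  x=-18.415: |R|=1.00502 >1
  x=-18.268: |R|=1.00327 >1
So |R|<1 on (-18.0000, 0).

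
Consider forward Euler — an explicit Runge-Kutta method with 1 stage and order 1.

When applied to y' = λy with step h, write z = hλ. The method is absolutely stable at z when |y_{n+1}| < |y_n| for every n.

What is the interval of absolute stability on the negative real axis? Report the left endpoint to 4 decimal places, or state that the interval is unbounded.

z∈(-2.0000,0).

Set f=λy, z=hλ:
  order 1, 1-stage ⇒ R(z)=1+z
  (e.g. R(-1.3)=-0.30000, |R|=0.30000)

Solve |R(x)|<1 on ℝ⁻.
x=-1.3: |R|=0.3000
|R(-1.31)|=0.3100 |R(-0.74)|=0.2600 |R(-0.63)|=0.3700
Bisect:
  x_lo=-2.4397 |R|=1.4397  x_hi=-0.1966 |R|=0.8034
  mid=-1.31815 |R|=0.31815 →hi
  mid=-1.87893 |R|=0.87893 →hi
  mid=-2.15932 |R|=1.15932 →lo
  mid=-2.01913 |R|=1.01913 →lo
  mid=-1.94903 |R|=0.94903 →hi
  mid=-1.98408 |R|=0.98408 →hi
  mid=-2.00160 |R|=1.00160 →lo
  ...
  [-2.00009,-1.99996] ⇒ x*=-2.0000
So |R|<1 on (-2.0000, 0).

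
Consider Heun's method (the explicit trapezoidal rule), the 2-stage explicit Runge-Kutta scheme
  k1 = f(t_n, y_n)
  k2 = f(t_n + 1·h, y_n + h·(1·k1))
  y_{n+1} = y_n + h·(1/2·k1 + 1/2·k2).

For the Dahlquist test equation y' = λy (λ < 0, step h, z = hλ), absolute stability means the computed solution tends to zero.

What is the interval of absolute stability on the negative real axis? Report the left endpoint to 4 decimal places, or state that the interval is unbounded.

Test eqn y'=λy, z=hλ:
  order 2, 2-stage ⇒ R(z)=1+z+z^2/2
  (e.g. R(-0.75)=0.53125, |R|=0.53125)

Find x<0 with |R(x)|<1.
x=-0.75: |R|=0.5312
|R(-2.35)|=1.4113 |R(-1.97)|=0.9704 |R(-0.61)|=0.5760
Bisect:
  x_lo=-2.4193 |R|=1.5072  x_hi=-0.1034 |R|=0.9020
  mid=-1.26136 |R|=0.53415 →hi
  mid=-1.84034 |R|=0.85309 →hi
  mid=-2.12983 |R|=1.13826 →lo
  mid=-1.98509 |R|=0.98520 →hi
  mid=-2.05746 |R|=1.05911 →lo
  mid=-2.02128 |R|=1.02150 →lo
  mid=-2.00318 |R|=1.00319 →lo
  ...
  [-2.00007,-1.99993] ⇒ x*=-2.0000
Interval (-2.0000, 0).

z∈(-2.0000,0).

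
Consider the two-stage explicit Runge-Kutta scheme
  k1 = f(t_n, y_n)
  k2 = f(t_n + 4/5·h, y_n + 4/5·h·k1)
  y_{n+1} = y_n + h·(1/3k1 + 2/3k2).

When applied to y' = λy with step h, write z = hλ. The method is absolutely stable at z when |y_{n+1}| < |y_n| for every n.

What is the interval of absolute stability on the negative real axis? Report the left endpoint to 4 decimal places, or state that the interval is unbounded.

z∈(-1.8750,0).

On y'=λy, z=hλ:
  k1=λy_n ⇒ h·k1=z·y_n;  k2=λ(1+4/5z)y_n ⇒ h·k2=z(1+4/5z)y_n
  y_{n+1}/y_n = 1 + 1/3z + 2/3z(1+4/5z) = 1 + z + 8/15z²
  ⇒ R(z) = 1 + z + 8/15z².

Solve |R(x)|<1 on ℝ⁻.
x=-1.1: |R|=0.5453
R=1: x+8/15x²=0 ⇒ x=−15/8=-1.8750; min R=1−1/(4·8/15)=0.5312>−1
Confirm numerically:
  x=-1.794: |R|=0.92250 <1
  x=-1.093: |R|=0.54415 <1
  x=-1.027: |R|=0.53552 <1
  x=-2.216: |R|=1.40302 >1
  x=-2.116: |R|=1.27198 >1
Interval (-1.8750, 0).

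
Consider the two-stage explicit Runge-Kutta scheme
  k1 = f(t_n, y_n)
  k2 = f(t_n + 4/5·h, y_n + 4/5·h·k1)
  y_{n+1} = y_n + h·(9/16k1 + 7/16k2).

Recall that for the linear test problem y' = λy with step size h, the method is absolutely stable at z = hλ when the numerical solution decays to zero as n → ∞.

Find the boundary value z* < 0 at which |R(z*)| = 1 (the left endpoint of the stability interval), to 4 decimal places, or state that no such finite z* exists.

z* = -2.8571.

Set f=λy, z=hλ:
  k1=λy_n ⇒ h·k1=z·y_n;  k2=λ(1+4/5z)y_n ⇒ h·k2=z(1+4/5z)y_n
  y_{n+1}/y_n = 1 + 9/16z + 7/16z(1+4/5z) = 1 + z + 7/20z²
  so R(z) = 1 + z + 7/20z².

Solve |R(x)|<1 on ℝ⁻.
x=-1: |R|=0.3500
R=1: x+7/20x²=0 ⇒ x=−20/7=-2.8571; min R=1−1/(4·7/20)=0.2857>−1
Confirm numerically:
  x=-2.568: |R|=0.74012 <1
  x=-1.984: |R|=0.39369 <1
  x=-1.393: |R|=0.28616 <1
  x=-1.282: |R|=0.29323 <1
  x=-3.318: |R|=1.53519 >1
  x=-3.255: |R|=1.45326 >1
  x=-2.881: |R|=1.02406 >1
Stable set (-2.8571, 0).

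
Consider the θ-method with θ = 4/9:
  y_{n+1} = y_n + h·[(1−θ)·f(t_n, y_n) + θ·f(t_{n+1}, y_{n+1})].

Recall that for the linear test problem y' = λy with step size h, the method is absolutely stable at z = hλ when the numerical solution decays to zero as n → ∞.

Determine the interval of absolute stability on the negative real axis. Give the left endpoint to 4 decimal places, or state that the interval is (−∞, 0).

z∈(-18.0000,0).

Set f=λy, z=hλ:
  y_{n+1} = y_n + z·[5/9·y_n + 4/9·y_{n+1}] ⇒ (1 − 4/9z)y_{n+1} = (1 + 5/9z)y_n
  ⇒ R(z) = (1 + 5/9z)/(1 − 4/9z).

Boundary: |R(x)|=1, x<0.
x=-1.71: |R|=0.0284
R=−1: 1+5/9x = −1+4/9x ⇒ -1/9x=2 ⇒ x=2/(-1/9)=-18.0000
Confirm numerically:
  x=-15.449: |R|=0.96397 <1
  x=-11.610: |R|=0.88474 <1
  x=-10.495: |R|=0.85279 <1
  x=-7.629: |R|=0.73755 <1
  x=-18.594: |R|=1.00712 >1
  x=-18.499: |R|=1.00601 >1
  x=-18.184: |R|=1.00225 >1
Interval (-18.0000, 0).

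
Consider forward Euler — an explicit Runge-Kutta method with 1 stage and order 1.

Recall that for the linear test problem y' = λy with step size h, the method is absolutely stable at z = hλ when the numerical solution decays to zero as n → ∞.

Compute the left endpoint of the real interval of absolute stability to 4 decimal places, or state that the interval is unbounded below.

z* = -2.0000.

Test eqn y'=λy, z=hλ:
  order 1, 1-stage ⇒ R(z)=1+z
  (e.g. R(-1.13)=-0.13000, |R|=0.13000)

Solve |R(x)|<1 on ℝ⁻.
x=-1.13: |R|=0.1300
|R(-1.48)|=0.4800 |R(-1.25)|=0.2500 |R(-1.15)|=0.1500
Bisect:
  x_lo=-2.5458 |R|=1.5458  x_hi=-0.3442 |R|=0.6558
  mid=-1.44496 |R|=0.44496 →hi
  mid=-1.99536 |R|=0.99536 →hi
  mid=-2.27056 |R|=1.27056 →lo
  mid=-2.13296 |R|=1.13296 →lo
  mid=-2.06416 |R|=1.06416 →lo
  mid=-2.02976 |R|=1.02976 →lo
  mid=-2.01256 |R|=1.01256 →lo
  mid=-2.00396 |R|=1.00396 →lo
  mid=-1.99966 |R|=0.99966 →hi
  mid=-2.00181 |R|=1.00181 →lo
  ...
  [-2.00007,-1.99993] ⇒ x*=-2.0000
Stable set (-2.0000, 0).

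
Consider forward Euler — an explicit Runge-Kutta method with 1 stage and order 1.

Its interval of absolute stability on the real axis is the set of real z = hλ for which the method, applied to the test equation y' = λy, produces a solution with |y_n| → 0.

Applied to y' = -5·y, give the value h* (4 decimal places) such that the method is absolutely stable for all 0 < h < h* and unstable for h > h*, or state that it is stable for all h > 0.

Test eqn y'=λy, z=hλ:
  order 1, 1-stage ⇒ R(z)=1+z
  (e.g. R(-0.86)=0.14000, |R|=0.14000)

Need |R(x)|<1, x<0.
x=-0.86: |R|=0.1400
|R(-1.99)|=0.9900 |R(-1.72)|=0.7200 |R(-1.23)|=0.2300
Bisect:
  x_lo=-2.5700 |R|=1.5700  x_hi=-0.1721 |R|=0.8279
  mid=-1.37107 |R|=0.37107 →hi
  mid=-1.97054 |R|=0.97054 →hi
  mid=-2.27027 |R|=1.27027 →lo
  mid=-2.12040 |R|=1.12040 →lo
  mid=-2.04547 |R|=1.04547 →lo
  mid=-2.00800 |R|=1.00800 →lo
  mid=-1.98927 |R|=0.98927 →hi
  mid=-1.99864 |R|=0.99864 →hi
  mid=-2.00332 |R|=1.00332 →lo
  mid=-2.00098 |R|=1.00098 →lo
  ...
  [-2.00010,-1.99995] ⇒ x*=-2.0000
Stable set (-2.0000, 0).

(-2.0000,0); λ=-5 ⇒ h* = 0.4000.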